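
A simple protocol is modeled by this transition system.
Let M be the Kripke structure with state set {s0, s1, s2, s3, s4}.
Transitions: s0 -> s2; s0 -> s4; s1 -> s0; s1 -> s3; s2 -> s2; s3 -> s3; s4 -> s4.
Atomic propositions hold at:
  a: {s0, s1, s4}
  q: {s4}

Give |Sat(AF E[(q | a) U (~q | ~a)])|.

4

Sat(q | a) = {s0, s1, s4}
Sat(~q) = {s0, s1, s2, s3}
Sat(~a) = {s2, s3}
Sat(~q | ~a) = {s0, s1, s2, s3}
E[(q | a) U (~q | ~a)]: least fixpoint, start Z0 = Sat((~q | ~a)) = {s0, s1, s2, s3}, add states in Sat(q | a) with some successor in Z. Already a fixed point.
Sat(E[(q | a) U (~q | ~a)]) = {s0, s1, s2, s3}
AF E[(q | a) U (~q | ~a)]: least fixpoint, start Z0 = {s0, s1, s2, s3}, add states with every successor in Z. Already a fixed point.
Sat(AF E[(q | a) U (~q | ~a)]) = {s0, s1, s2, s3}
|Sat(AF E[(q | a) U (~q | ~a)])| = |{s0, s1, s2, s3}| = 4.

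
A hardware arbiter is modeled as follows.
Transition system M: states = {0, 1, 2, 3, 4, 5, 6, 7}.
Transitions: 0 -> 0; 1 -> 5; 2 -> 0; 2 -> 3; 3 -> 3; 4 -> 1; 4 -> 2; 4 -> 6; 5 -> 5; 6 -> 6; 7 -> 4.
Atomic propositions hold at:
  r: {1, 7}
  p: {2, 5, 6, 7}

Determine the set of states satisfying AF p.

{1, 2, 4, 5, 6, 7}

AF p: least fixpoint, start Z0 = {2, 5, 6, 7}, add states with every successor in Z. Z1 = {1, 2, 5, 6, 7}; Z2 = {1, 2, 4, 5, 6, 7}; fixed.
Sat(AF p) = {1, 2, 4, 5, 6, 7}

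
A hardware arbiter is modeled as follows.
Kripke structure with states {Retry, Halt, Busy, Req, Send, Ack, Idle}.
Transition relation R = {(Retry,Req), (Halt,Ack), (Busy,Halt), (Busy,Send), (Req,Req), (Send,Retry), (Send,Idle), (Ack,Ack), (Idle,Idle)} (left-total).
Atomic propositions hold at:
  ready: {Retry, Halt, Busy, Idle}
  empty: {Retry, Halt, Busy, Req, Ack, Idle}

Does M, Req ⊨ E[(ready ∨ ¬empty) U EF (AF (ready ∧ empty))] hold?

No

Sat(¬empty) = {Send}
Sat(ready ∨ ¬empty) = {Retry, Halt, Busy, Send, Idle}
Sat(ready ∧ empty) = {Retry, Halt, Busy, Idle}
AF (ready ∧ empty): least fixpoint, start Z0 = {Retry, Halt, Busy, Idle}, add states with every successor in Z. Z1 = {Retry, Halt, Busy, Send, Idle}; fixed.
Sat(AF (ready ∧ empty)) = {Retry, Halt, Busy, Send, Idle}
EF (AF (ready ∧ empty)): least fixpoint, start Z0 = {Retry, Halt, Busy, Send, Idle}, add states with some successor in Z. Already a fixed point.
Sat(EF (AF (ready ∧ empty))) = {Retry, Halt, Busy, Send, Idle}
E[(ready ∨ ¬empty) U EF (AF (ready ∧ empty))]: least fixpoint, start Z0 = Sat(EF (AF (ready ∧ empty))) = {Retry, Halt, Busy, Send, Idle}, add states in Sat(ready ∨ ¬empty) with some successor in Z. Already a fixed point.
Sat(E[(ready ∨ ¬empty) U EF (AF (ready ∧ empty))]) = {Retry, Halt, Busy, Send, Idle}
Req ∉ Sat(E[(ready ∨ ¬empty) U EF (AF (ready ∧ empty))]) = {Retry, Halt, Busy, Send, Idle}, so the formula does not hold at Req.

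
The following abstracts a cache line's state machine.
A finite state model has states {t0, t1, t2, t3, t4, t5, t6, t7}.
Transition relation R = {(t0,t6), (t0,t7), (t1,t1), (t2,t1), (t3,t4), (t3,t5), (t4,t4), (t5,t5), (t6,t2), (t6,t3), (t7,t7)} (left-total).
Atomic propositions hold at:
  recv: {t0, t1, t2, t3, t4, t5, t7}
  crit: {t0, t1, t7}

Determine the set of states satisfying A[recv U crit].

{t0, t1, t2, t7}

A[recv U crit]: least fixpoint, start Z0 = Sat(crit) = {t0, t1, t7}, add states in Sat(recv) with every successor in Z. Z1 = {t0, t1, t2, t7}; fixed.
Sat(A[recv U crit]) = {t0, t1, t2, t7}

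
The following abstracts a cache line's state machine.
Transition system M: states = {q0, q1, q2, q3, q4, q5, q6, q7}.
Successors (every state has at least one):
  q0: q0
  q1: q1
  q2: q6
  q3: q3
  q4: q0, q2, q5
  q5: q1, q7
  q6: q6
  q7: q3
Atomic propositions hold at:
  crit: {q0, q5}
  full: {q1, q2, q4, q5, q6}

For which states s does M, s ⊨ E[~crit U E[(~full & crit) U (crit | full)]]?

Sat(~crit) = {q1, q2, q3, q4, q6, q7}
Sat(~full) = {q0, q3, q7}
Sat(~full & crit) = {q0}
Sat(crit | full) = {q0, q1, q2, q4, q5, q6}
E[(~full & crit) U (crit | full)]: least fixpoint, start Z0 = Sat((crit | full)) = {q0, q1, q2, q4, q5, q6}, add states in Sat(~full & crit) with some successor in Z. Already a fixed point.
Sat(E[(~full & crit) U (crit | full)]) = {q0, q1, q2, q4, q5, q6}
E[~crit U E[(~full & crit) U (crit | full)]]: least fixpoint, start Z0 = Sat(E[(~full & crit) U (crit | full)]) = {q0, q1, q2, q4, q5, q6}, add states in Sat(~crit) with some successor in Z. Already a fixed point.
Sat(E[~crit U E[(~full & crit) U (crit | full)]]) = {q0, q1, q2, q4, q5, q6}

{q0, q1, q2, q4, q5, q6}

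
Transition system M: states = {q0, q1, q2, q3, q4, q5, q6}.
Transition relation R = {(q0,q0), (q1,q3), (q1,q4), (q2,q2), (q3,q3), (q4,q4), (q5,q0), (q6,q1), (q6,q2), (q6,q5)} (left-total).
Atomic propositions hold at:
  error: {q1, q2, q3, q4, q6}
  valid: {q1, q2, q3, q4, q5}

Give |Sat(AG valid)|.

4

AG valid: greatest fixpoint, start Z0 = {q1, q2, q3, q4, q5}, keep only states in Sat with every successor in Z. Z1 = {q1, q2, q3, q4}; fixed.
Sat(AG valid) = {q1, q2, q3, q4}
|Sat(AG valid)| = |{q1, q2, q3, q4}| = 4.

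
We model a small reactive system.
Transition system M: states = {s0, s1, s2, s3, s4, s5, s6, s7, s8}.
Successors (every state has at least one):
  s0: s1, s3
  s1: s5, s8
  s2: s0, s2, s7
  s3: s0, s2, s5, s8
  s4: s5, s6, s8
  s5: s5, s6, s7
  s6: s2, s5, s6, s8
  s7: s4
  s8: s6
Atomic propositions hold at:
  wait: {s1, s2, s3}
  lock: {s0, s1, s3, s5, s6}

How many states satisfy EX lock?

8

Sat(EX lock) = {s : some successor in {s0, s1, s3, s5, s6}} = {s0, s1, s2, s3, s4, s5, s6, s8}
|Sat(EX lock)| = |{s0, s1, s2, s3, s4, s5, s6, s8}| = 8.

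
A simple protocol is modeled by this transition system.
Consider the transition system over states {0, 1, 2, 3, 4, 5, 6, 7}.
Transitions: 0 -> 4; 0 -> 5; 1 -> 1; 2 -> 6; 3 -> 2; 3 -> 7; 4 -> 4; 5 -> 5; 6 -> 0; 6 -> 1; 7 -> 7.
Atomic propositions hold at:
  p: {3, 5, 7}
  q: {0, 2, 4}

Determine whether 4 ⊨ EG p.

No

EG p: greatest fixpoint, start Z0 = {3, 5, 7}, keep only states in Sat with some successor in Z. Already a fixed point.
Sat(EG p) = {3, 5, 7}
4 ∉ Sat(EG p) = {3, 5, 7}, so the formula does not hold at 4.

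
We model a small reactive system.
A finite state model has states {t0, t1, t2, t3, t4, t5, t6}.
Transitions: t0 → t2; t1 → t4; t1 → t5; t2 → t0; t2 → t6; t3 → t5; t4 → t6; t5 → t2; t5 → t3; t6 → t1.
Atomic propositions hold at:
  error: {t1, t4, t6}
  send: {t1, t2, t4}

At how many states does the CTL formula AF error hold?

3

AF error: least fixpoint, start Z0 = {t1, t4, t6}, add states with every successor in Z. Already a fixed point.
Sat(AF error) = {t1, t4, t6}
|Sat(AF error)| = |{t1, t4, t6}| = 3.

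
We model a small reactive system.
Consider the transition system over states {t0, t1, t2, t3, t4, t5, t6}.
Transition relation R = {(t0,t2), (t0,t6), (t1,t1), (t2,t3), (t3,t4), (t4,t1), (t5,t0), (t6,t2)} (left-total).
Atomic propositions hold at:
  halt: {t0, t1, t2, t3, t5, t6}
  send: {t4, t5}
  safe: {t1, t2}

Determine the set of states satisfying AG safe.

{t1}

AG safe: greatest fixpoint, start Z0 = {t1, t2}, keep only states in Sat with every successor in Z. Z1 = {t1}; fixed.
Sat(AG safe) = {t1}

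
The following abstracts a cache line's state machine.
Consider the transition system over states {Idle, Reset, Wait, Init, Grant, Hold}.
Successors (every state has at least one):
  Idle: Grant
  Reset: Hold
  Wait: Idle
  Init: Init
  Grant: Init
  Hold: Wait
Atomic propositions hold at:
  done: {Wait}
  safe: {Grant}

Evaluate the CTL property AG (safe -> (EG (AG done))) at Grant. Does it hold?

AG done: greatest fixpoint, start Z0 = {Wait}, keep only states in Sat with every successor in Z. Z1 = ∅; fixed.
Sat(AG done) = ∅
EG (AG done): greatest fixpoint, start Z0 = ∅, keep only states in Sat with some successor in Z. Already a fixed point.
Sat(EG (AG done)) = ∅
Sat(safe -> (EG (AG done))) = {Idle, Reset, Wait, Init, Hold}
AG (safe -> (EG (AG done))): greatest fixpoint, start Z0 = {Idle, Reset, Wait, Init, Hold}, keep only states in Sat with every successor in Z. Z1 = {Reset, Wait, Init, Hold}; Z2 = {Reset, Init, Hold}; Z3 = {Reset, Init}; Z4 = {Init}; fixed.
Sat(AG (safe -> (EG (AG done)))) = {Init}
Grant ∉ Sat(AG (safe -> (EG (AG done)))) = {Init}, so the formula does not hold at Grant.

No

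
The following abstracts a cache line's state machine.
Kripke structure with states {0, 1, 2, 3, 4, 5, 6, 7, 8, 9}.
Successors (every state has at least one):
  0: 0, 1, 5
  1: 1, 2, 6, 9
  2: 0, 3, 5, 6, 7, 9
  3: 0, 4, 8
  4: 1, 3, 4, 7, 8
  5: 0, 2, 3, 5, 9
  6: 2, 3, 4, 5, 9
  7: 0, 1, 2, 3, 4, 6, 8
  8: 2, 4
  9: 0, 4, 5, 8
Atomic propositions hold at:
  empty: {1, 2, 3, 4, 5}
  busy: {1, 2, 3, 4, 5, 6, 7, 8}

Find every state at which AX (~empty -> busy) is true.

Sat(~empty) = {0, 6, 7, 8, 9}
Sat(~empty -> busy) = {1, 2, 3, 4, 5, 6, 7, 8}
Sat(AX (~empty -> busy)) = {s : every successor in {1, 2, 3, 4, 5, 6, 7, 8}} = {4, 8}

{4, 8}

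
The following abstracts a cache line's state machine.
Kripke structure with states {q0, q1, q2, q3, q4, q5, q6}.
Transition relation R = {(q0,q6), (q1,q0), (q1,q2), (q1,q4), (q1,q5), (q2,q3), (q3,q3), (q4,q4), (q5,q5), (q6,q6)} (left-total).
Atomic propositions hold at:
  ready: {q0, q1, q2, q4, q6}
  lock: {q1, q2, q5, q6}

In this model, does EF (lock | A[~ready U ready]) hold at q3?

Sat(~ready) = {q3, q5}
A[~ready U ready]: least fixpoint, start Z0 = Sat(ready) = {q0, q1, q2, q4, q6}, add states in Sat(~ready) with every successor in Z. Already a fixed point.
Sat(A[~ready U ready]) = {q0, q1, q2, q4, q6}
Sat(lock | A[~ready U ready]) = {q0, q1, q2, q4, q5, q6}
EF (lock | A[~ready U ready]): least fixpoint, start Z0 = {q0, q1, q2, q4, q5, q6}, add states with some successor in Z. Already a fixed point.
Sat(EF (lock | A[~ready U ready])) = {q0, q1, q2, q4, q5, q6}
q3 ∉ Sat(EF (lock | A[~ready U ready])) = {q0, q1, q2, q4, q5, q6}, so the formula does not hold at q3.

No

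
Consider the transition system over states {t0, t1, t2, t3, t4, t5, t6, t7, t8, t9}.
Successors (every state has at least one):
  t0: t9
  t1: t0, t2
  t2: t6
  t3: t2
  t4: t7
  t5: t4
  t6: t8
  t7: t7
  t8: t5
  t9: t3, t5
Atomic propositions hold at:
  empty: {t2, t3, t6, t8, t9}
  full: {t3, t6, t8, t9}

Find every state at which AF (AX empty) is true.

{t0, t1, t2, t3, t6}

Sat(AX empty) = {s : every successor in {t2, t3, t6, t8, t9}} = {t0, t2, t3, t6}
AF (AX empty): least fixpoint, start Z0 = {t0, t2, t3, t6}, add states with every successor in Z. Z1 = {t0, t1, t2, t3, t6}; fixed.
Sat(AF (AX empty)) = {t0, t1, t2, t3, t6}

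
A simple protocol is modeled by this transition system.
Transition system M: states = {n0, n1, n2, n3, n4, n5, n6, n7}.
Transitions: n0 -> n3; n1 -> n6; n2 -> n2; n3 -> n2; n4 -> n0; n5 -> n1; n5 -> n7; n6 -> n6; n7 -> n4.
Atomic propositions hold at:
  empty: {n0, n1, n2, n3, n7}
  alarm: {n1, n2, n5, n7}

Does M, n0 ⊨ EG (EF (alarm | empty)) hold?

Yes

Sat(alarm | empty) = {n0, n1, n2, n3, n5, n7}
EF (alarm | empty): least fixpoint, start Z0 = {n0, n1, n2, n3, n5, n7}, add states with some successor in Z. Z1 = {n0, n1, n2, n3, n4, n5, n7}; fixed.
Sat(EF (alarm | empty)) = {n0, n1, n2, n3, n4, n5, n7}
EG (EF (alarm | empty)): greatest fixpoint, start Z0 = {n0, n1, n2, n3, n4, n5, n7}, keep only states in Sat with some successor in Z. Z1 = {n0, n2, n3, n4, n5, n7}; fixed.
Sat(EG (EF (alarm | empty))) = {n0, n2, n3, n4, n5, n7}
n0 ∈ Sat(EG (EF (alarm | empty))) = {n0, n2, n3, n4, n5, n7}, so the formula holds at n0.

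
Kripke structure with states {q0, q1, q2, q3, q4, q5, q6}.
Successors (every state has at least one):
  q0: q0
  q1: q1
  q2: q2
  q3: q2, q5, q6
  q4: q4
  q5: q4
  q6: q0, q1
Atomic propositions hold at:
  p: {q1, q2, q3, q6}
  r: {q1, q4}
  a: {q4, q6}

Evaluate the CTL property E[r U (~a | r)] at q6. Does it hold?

No

Sat(~a) = {q0, q1, q2, q3, q5}
Sat(~a | r) = {q0, q1, q2, q3, q4, q5}
E[r U (~a | r)]: least fixpoint, start Z0 = Sat((~a | r)) = {q0, q1, q2, q3, q4, q5}, add states in Sat(r) with some successor in Z. Already a fixed point.
Sat(E[r U (~a | r)]) = {q0, q1, q2, q3, q4, q5}
q6 ∉ Sat(E[r U (~a | r)]) = {q0, q1, q2, q3, q4, q5}, so the formula does not hold at q6.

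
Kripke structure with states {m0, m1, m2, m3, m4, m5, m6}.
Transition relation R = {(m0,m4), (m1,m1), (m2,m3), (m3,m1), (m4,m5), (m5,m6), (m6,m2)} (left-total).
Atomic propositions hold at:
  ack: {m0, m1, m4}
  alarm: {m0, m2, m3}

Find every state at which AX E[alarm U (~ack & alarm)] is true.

Sat(~ack) = {m2, m3, m5, m6}
Sat(~ack & alarm) = {m2, m3}
E[alarm U (~ack & alarm)]: least fixpoint, start Z0 = Sat((~ack & alarm)) = {m2, m3}, add states in Sat(alarm) with some successor in Z. Already a fixed point.
Sat(E[alarm U (~ack & alarm)]) = {m2, m3}
Sat(AX E[alarm U (~ack & alarm)]) = {s : every successor in {m2, m3}} = {m2, m6}

{m2, m6}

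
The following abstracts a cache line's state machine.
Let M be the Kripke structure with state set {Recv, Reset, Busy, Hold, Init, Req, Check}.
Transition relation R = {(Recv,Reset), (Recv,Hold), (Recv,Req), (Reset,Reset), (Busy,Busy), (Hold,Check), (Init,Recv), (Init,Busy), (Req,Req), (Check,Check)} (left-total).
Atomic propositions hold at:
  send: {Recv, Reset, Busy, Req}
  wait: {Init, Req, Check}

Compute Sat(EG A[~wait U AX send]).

{Reset, Busy, Init, Req}

Sat(~wait) = {Recv, Reset, Busy, Hold}
Sat(AX send) = {s : every successor in {Recv, Reset, Busy, Req}} = {Reset, Busy, Init, Req}
A[~wait U AX send]: least fixpoint, start Z0 = Sat(AX send) = {Reset, Busy, Init, Req}, add states in Sat(~wait) with every successor in Z. Already a fixed point.
Sat(A[~wait U AX send]) = {Reset, Busy, Init, Req}
EG A[~wait U AX send]: greatest fixpoint, start Z0 = {Reset, Busy, Init, Req}, keep only states in Sat with some successor in Z. Already a fixed point.
Sat(EG A[~wait U AX send]) = {Reset, Busy, Init, Req}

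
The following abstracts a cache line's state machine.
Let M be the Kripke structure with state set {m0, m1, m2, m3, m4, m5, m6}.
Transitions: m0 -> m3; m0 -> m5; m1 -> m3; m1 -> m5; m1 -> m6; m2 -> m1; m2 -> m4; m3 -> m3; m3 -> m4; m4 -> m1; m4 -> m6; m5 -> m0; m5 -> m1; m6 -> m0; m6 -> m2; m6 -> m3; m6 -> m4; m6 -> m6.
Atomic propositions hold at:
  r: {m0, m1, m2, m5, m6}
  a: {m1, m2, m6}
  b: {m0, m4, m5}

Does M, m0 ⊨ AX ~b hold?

Sat(~b) = {m1, m2, m3, m6}
Sat(AX ~b) = {s : every successor in {m1, m2, m3, m6}} = {m4}
m0 ∉ Sat(AX ~b) = {m4}, so the formula does not hold at m0.

No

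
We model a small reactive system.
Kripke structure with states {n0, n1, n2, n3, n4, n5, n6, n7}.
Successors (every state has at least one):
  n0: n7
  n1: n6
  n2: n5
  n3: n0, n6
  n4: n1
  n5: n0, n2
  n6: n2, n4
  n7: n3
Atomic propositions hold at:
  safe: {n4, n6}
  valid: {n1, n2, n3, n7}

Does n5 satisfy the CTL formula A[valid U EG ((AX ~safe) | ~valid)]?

Sat(~safe) = {n0, n1, n2, n3, n5, n7}
Sat(AX ~safe) = {s : every successor in {n0, n1, n2, n3, n5, n7}} = {n0, n2, n4, n5, n7}
Sat(~valid) = {n0, n4, n5, n6}
Sat((AX ~safe) | ~valid) = {n0, n2, n4, n5, n6, n7}
EG ((AX ~safe) | ~valid): greatest fixpoint, start Z0 = {n0, n2, n4, n5, n6, n7}, keep only states in Sat with some successor in Z. Z1 = {n0, n2, n5, n6}; Z2 = {n2, n5, n6}; fixed.
Sat(EG ((AX ~safe) | ~valid)) = {n2, n5, n6}
A[valid U EG ((AX ~safe) | ~valid)]: least fixpoint, start Z0 = Sat(EG ((AX ~safe) | ~valid)) = {n2, n5, n6}, add states in Sat(valid) with every successor in Z. Z1 = {n1, n2, n5, n6}; fixed.
Sat(A[valid U EG ((AX ~safe) | ~valid)]) = {n1, n2, n5, n6}
n5 ∈ Sat(A[valid U EG ((AX ~safe) | ~valid)]) = {n1, n2, n5, n6}, so the formula holds at n5.

Yes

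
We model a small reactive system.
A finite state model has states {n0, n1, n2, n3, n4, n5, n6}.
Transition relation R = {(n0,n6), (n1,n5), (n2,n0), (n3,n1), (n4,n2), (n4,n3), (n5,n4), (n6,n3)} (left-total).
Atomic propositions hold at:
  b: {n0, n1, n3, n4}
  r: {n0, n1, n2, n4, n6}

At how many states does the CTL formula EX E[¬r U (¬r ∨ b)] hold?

Sat(¬r) = {n3, n5}
Sat(¬r ∨ b) = {n0, n1, n3, n4, n5}
E[¬r U (¬r ∨ b)]: least fixpoint, start Z0 = Sat((¬r ∨ b)) = {n0, n1, n3, n4, n5}, add states in Sat(¬r) with some successor in Z. Already a fixed point.
Sat(E[¬r U (¬r ∨ b)]) = {n0, n1, n3, n4, n5}
Sat(EX E[¬r U (¬r ∨ b)]) = {s : some successor in {n0, n1, n3, n4, n5}} = {n1, n2, n3, n4, n5, n6}
|Sat(EX E[¬r U (¬r ∨ b)])| = |{n1, n2, n3, n4, n5, n6}| = 6.

6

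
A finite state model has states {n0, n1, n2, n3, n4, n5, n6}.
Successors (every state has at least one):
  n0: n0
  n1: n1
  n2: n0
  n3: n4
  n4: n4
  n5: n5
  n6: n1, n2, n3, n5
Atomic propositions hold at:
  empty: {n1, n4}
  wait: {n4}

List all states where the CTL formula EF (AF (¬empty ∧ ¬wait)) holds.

Sat(¬empty) = {n0, n2, n3, n5, n6}
Sat(¬wait) = {n0, n1, n2, n3, n5, n6}
Sat(¬empty ∧ ¬wait) = {n0, n2, n3, n5, n6}
AF (¬empty ∧ ¬wait): least fixpoint, start Z0 = {n0, n2, n3, n5, n6}, add states with every successor in Z. Already a fixed point.
Sat(AF (¬empty ∧ ¬wait)) = {n0, n2, n3, n5, n6}
EF (AF (¬empty ∧ ¬wait)): least fixpoint, start Z0 = {n0, n2, n3, n5, n6}, add states with some successor in Z. Already a fixed point.
Sat(EF (AF (¬empty ∧ ¬wait))) = {n0, n2, n3, n5, n6}

{n0, n2, n3, n5, n6}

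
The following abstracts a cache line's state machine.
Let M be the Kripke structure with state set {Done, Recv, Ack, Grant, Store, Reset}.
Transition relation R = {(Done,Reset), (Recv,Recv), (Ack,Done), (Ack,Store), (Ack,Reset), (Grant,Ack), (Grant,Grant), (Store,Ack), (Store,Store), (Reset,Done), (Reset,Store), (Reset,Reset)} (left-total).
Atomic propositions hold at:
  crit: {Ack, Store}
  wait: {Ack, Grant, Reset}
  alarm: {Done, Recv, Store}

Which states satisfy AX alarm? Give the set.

Sat(AX alarm) = {s : every successor in {Done, Recv, Store}} = {Recv}

{Recv}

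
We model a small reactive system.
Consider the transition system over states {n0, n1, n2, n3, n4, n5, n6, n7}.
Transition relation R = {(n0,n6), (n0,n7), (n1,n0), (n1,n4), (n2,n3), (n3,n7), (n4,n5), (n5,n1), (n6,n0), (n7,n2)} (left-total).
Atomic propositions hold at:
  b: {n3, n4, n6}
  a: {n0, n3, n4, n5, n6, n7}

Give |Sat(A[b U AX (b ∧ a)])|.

Sat(b ∧ a) = {n3, n4, n6}
Sat(AX (b ∧ a)) = {s : every successor in {n3, n4, n6}} = {n2}
A[b U AX (b ∧ a)]: least fixpoint, start Z0 = Sat(AX (b ∧ a)) = {n2}, add states in Sat(b) with every successor in Z. Already a fixed point.
Sat(A[b U AX (b ∧ a)]) = {n2}
|Sat(A[b U AX (b ∧ a)])| = |{n2}| = 1.

1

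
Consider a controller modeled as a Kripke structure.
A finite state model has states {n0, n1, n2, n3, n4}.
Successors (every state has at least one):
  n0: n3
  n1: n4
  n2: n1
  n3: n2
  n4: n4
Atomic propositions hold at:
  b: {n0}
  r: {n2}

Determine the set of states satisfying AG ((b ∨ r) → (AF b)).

Sat(b ∨ r) = {n0, n2}
AF b: least fixpoint, start Z0 = {n0}, add states with every successor in Z. Already a fixed point.
Sat(AF b) = {n0}
Sat((b ∨ r) → (AF b)) = {n0, n1, n3, n4}
AG ((b ∨ r) → (AF b)): greatest fixpoint, start Z0 = {n0, n1, n3, n4}, keep only states in Sat with every successor in Z. Z1 = {n0, n1, n4}; Z2 = {n1, n4}; fixed.
Sat(AG ((b ∨ r) → (AF b))) = {n1, n4}

{n1, n4}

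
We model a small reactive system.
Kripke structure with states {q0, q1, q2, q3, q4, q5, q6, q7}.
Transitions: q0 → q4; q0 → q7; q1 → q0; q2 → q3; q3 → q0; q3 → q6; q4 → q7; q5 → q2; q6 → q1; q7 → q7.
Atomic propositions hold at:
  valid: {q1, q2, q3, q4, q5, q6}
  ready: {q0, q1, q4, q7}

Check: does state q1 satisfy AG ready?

AG ready: greatest fixpoint, start Z0 = {q0, q1, q4, q7}, keep only states in Sat with every successor in Z. Already a fixed point.
Sat(AG ready) = {q0, q1, q4, q7}
q1 ∈ Sat(AG ready) = {q0, q1, q4, q7}, so the formula holds at q1.

Yes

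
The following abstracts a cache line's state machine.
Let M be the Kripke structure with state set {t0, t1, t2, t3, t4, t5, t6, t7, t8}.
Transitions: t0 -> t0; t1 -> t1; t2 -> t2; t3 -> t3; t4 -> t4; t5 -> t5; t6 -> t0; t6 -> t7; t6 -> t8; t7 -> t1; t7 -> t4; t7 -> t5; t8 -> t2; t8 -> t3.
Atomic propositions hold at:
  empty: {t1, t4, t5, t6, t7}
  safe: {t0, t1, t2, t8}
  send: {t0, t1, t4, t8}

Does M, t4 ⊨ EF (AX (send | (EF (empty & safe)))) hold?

Yes

Sat(empty & safe) = {t1}
EF (empty & safe): least fixpoint, start Z0 = {t1}, add states with some successor in Z. Z1 = {t1, t7}; Z2 = {t1, t6, t7}; fixed.
Sat(EF (empty & safe)) = {t1, t6, t7}
Sat(send | (EF (empty & safe))) = {t0, t1, t4, t6, t7, t8}
Sat(AX (send | (EF (empty & safe)))) = {s : every successor in {t0, t1, t4, t6, t7, t8}} = {t0, t1, t4, t6}
EF (AX (send | (EF (empty & safe)))): least fixpoint, start Z0 = {t0, t1, t4, t6}, add states with some successor in Z. Z1 = {t0, t1, t4, t6, t7}; fixed.
Sat(EF (AX (send | (EF (empty & safe))))) = {t0, t1, t4, t6, t7}
t4 ∈ Sat(EF (AX (send | (EF (empty & safe))))) = {t0, t1, t4, t6, t7}, so the formula holds at t4.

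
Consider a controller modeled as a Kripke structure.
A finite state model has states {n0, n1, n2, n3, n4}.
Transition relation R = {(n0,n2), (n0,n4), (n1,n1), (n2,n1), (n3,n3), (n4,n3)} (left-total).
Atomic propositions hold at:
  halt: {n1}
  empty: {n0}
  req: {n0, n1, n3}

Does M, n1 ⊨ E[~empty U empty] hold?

Sat(~empty) = {n1, n2, n3, n4}
E[~empty U empty]: least fixpoint, start Z0 = Sat(empty) = {n0}, add states in Sat(~empty) with some successor in Z. Already a fixed point.
Sat(E[~empty U empty]) = {n0}
n1 ∉ Sat(E[~empty U empty]) = {n0}, so the formula does not hold at n1.

No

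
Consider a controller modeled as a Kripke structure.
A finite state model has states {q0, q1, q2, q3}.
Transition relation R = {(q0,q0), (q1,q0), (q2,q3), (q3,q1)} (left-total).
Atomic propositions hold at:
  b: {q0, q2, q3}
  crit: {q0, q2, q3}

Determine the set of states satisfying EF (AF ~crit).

Sat(~crit) = {q1}
AF ~crit: least fixpoint, start Z0 = {q1}, add states with every successor in Z. Z1 = {q1, q3}; Z2 = {q1, q2, q3}; fixed.
Sat(AF ~crit) = {q1, q2, q3}
EF (AF ~crit): least fixpoint, start Z0 = {q1, q2, q3}, add states with some successor in Z. Already a fixed point.
Sat(EF (AF ~crit)) = {q1, q2, q3}

{q1, q2, q3}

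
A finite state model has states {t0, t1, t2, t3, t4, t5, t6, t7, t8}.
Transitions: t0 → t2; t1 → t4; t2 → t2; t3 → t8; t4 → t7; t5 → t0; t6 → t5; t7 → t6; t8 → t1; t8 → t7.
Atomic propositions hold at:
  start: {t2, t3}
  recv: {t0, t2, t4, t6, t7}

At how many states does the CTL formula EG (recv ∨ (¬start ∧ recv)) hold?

Sat(¬start) = {t0, t1, t4, t5, t6, t7, t8}
Sat(¬start ∧ recv) = {t0, t4, t6, t7}
Sat(recv ∨ (¬start ∧ recv)) = {t0, t2, t4, t6, t7}
EG (recv ∨ (¬start ∧ recv)): greatest fixpoint, start Z0 = {t0, t2, t4, t6, t7}, keep only states in Sat with some successor in Z. Z1 = {t0, t2, t4, t7}; Z2 = {t0, t2, t4}; Z3 = {t0, t2}; fixed.
Sat(EG (recv ∨ (¬start ∧ recv))) = {t0, t2}
|Sat(EG (recv ∨ (¬start ∧ recv)))| = |{t0, t2}| = 2.

2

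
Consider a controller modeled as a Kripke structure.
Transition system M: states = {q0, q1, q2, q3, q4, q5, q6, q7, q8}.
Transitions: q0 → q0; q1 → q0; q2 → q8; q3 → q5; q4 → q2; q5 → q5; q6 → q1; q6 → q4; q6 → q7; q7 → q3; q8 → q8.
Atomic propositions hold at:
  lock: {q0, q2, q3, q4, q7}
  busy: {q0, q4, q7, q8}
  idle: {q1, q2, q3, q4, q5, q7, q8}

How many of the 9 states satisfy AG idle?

AG idle: greatest fixpoint, start Z0 = {q1, q2, q3, q4, q5, q7, q8}, keep only states in Sat with every successor in Z. Z1 = {q2, q3, q4, q5, q7, q8}; fixed.
Sat(AG idle) = {q2, q3, q4, q5, q7, q8}
|Sat(AG idle)| = |{q2, q3, q4, q5, q7, q8}| = 6.

6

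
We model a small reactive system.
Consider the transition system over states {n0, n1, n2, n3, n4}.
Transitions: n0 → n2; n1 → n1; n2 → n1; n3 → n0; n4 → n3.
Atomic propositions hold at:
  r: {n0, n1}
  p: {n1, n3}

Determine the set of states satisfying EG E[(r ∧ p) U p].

{n1}

Sat(r ∧ p) = {n1}
E[(r ∧ p) U p]: least fixpoint, start Z0 = Sat(p) = {n1, n3}, add states in Sat(r ∧ p) with some successor in Z. Already a fixed point.
Sat(E[(r ∧ p) U p]) = {n1, n3}
EG E[(r ∧ p) U p]: greatest fixpoint, start Z0 = {n1, n3}, keep only states in Sat with some successor in Z. Z1 = {n1}; fixed.
Sat(EG E[(r ∧ p) U p]) = {n1}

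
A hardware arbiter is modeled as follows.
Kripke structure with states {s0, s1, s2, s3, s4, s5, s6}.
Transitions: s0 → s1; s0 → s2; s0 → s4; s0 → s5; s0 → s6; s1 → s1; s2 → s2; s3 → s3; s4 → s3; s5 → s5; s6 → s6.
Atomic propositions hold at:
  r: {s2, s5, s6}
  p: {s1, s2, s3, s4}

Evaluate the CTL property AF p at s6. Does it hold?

AF p: least fixpoint, start Z0 = {s1, s2, s3, s4}, add states with every successor in Z. Already a fixed point.
Sat(AF p) = {s1, s2, s3, s4}
s6 ∉ Sat(AF p) = {s1, s2, s3, s4}, so the formula does not hold at s6.

No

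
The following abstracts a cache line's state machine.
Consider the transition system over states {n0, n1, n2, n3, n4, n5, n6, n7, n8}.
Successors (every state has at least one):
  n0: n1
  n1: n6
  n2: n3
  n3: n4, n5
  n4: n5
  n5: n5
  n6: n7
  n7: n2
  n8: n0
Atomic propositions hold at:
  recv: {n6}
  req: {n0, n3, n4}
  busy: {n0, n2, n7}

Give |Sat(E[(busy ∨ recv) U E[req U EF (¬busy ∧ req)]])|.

8

Sat(busy ∨ recv) = {n0, n2, n6, n7}
Sat(¬busy) = {n1, n3, n4, n5, n6, n8}
Sat(¬busy ∧ req) = {n3, n4}
EF (¬busy ∧ req): least fixpoint, start Z0 = {n3, n4}, add states with some successor in Z. Z1 = {n2, n3, n4}; Z2 = {n2, n3, n4, n7}; Z3 = {n2, n3, n4, n6, n7}; Z4 = {n1, n2, n3, n4, n6, n7}; Z5 = {n0, n1, n2, n3, n4, n6, n7}; Z6 = {n0, n1, n2, n3, n4, n6, n7, n8}; fixed.
Sat(EF (¬busy ∧ req)) = {n0, n1, n2, n3, n4, n6, n7, n8}
E[req U EF (¬busy ∧ req)]: least fixpoint, start Z0 = Sat(EF (¬busy ∧ req)) = {n0, n1, n2, n3, n4, n6, n7, n8}, add states in Sat(req) with some successor in Z. Already a fixed point.
Sat(E[req U EF (¬busy ∧ req)]) = {n0, n1, n2, n3, n4, n6, n7, n8}
E[(busy ∨ recv) U E[req U EF (¬busy ∧ req)]]: least fixpoint, start Z0 = Sat(E[req U EF (¬busy ∧ req)]) = {n0, n1, n2, n3, n4, n6, n7, n8}, add states in Sat(busy ∨ recv) with some successor in Z. Already a fixed point.
Sat(E[(busy ∨ recv) U E[req U EF (¬busy ∧ req)]]) = {n0, n1, n2, n3, n4, n6, n7, n8}
|Sat(E[(busy ∨ recv) U E[req U EF (¬busy ∧ req)]])| = |{n0, n1, n2, n3, n4, n6, n7, n8}| = 8.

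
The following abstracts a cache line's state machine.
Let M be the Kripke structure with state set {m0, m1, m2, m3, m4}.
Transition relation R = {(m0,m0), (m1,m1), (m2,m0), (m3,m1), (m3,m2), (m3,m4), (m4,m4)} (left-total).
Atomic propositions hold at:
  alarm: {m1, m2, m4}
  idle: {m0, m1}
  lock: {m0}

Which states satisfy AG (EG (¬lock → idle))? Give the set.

Sat(¬lock) = {m1, m2, m3, m4}
Sat(¬lock → idle) = {m0, m1}
EG (¬lock → idle): greatest fixpoint, start Z0 = {m0, m1}, keep only states in Sat with some successor in Z. Already a fixed point.
Sat(EG (¬lock → idle)) = {m0, m1}
AG (EG (¬lock → idle)): greatest fixpoint, start Z0 = {m0, m1}, keep only states in Sat with every successor in Z. Already a fixed point.
Sat(AG (EG (¬lock → idle))) = {m0, m1}

{m0, m1}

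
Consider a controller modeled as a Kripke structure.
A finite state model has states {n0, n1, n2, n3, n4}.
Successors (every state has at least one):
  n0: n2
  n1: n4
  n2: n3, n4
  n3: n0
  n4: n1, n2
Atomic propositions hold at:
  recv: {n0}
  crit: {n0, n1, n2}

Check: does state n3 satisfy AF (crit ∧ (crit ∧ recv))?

Sat(crit ∧ recv) = {n0}
Sat(crit ∧ (crit ∧ recv)) = {n0}
AF (crit ∧ (crit ∧ recv)): least fixpoint, start Z0 = {n0}, add states with every successor in Z. Z1 = {n0, n3}; fixed.
Sat(AF (crit ∧ (crit ∧ recv))) = {n0, n3}
n3 ∈ Sat(AF (crit ∧ (crit ∧ recv))) = {n0, n3}, so the formula holds at n3.

Yes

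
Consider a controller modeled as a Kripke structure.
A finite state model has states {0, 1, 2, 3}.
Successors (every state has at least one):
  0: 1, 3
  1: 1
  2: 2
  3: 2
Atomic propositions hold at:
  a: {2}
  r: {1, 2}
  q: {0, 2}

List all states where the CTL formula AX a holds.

{2, 3}

Sat(AX a) = {s : every successor in {2}} = {2, 3}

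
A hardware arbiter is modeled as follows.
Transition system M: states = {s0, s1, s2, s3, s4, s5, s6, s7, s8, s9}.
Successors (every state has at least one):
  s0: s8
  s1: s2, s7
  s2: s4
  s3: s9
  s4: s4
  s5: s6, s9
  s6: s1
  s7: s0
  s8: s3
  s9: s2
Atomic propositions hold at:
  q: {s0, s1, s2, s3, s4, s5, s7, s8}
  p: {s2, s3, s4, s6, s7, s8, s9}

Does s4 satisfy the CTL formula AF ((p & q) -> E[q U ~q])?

Sat(p & q) = {s2, s3, s4, s7, s8}
Sat(~q) = {s6, s9}
E[q U ~q]: least fixpoint, start Z0 = Sat(~q) = {s6, s9}, add states in Sat(q) with some successor in Z. Z1 = {s3, s5, s6, s9}; Z2 = {s3, s5, s6, s8, s9}; Z3 = {s0, s3, s5, s6, s8, s9}; Z4 = {s0, s3, s5, s6, s7, s8, s9}; Z5 = {s0, s1, s3, s5, s6, s7, s8, s9}; fixed.
Sat(E[q U ~q]) = {s0, s1, s3, s5, s6, s7, s8, s9}
Sat((p & q) -> E[q U ~q]) = {s0, s1, s3, s5, s6, s7, s8, s9}
AF ((p & q) -> E[q U ~q]): least fixpoint, start Z0 = {s0, s1, s3, s5, s6, s7, s8, s9}, add states with every successor in Z. Already a fixed point.
Sat(AF ((p & q) -> E[q U ~q])) = {s0, s1, s3, s5, s6, s7, s8, s9}
s4 ∉ Sat(AF ((p & q) -> E[q U ~q])) = {s0, s1, s3, s5, s6, s7, s8, s9}, so the formula does not hold at s4.

No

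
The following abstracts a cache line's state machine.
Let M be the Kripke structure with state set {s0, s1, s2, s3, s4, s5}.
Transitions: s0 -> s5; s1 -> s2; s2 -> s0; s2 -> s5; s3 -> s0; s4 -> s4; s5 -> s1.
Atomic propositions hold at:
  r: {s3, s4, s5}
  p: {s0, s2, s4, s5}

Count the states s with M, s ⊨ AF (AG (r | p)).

1

Sat(r | p) = {s0, s2, s3, s4, s5}
AG (r | p): greatest fixpoint, start Z0 = {s0, s2, s3, s4, s5}, keep only states in Sat with every successor in Z. Z1 = {s0, s2, s3, s4}; Z2 = {s3, s4}; Z3 = {s4}; fixed.
Sat(AG (r | p)) = {s4}
AF (AG (r | p)): least fixpoint, start Z0 = {s4}, add states with every successor in Z. Already a fixed point.
Sat(AF (AG (r | p))) = {s4}
|Sat(AF (AG (r | p)))| = |{s4}| = 1.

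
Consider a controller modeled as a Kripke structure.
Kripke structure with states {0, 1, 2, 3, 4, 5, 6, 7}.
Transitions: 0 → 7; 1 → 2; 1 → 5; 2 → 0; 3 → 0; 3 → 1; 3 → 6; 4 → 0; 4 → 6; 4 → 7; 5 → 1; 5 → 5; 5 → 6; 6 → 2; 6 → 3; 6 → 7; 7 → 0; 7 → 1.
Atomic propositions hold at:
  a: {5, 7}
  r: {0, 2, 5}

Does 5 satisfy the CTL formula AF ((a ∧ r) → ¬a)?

No

Sat(a ∧ r) = {5}
Sat(¬a) = {0, 1, 2, 3, 4, 6}
Sat((a ∧ r) → ¬a) = {0, 1, 2, 3, 4, 6, 7}
AF ((a ∧ r) → ¬a): least fixpoint, start Z0 = {0, 1, 2, 3, 4, 6, 7}, add states with every successor in Z. Already a fixed point.
Sat(AF ((a ∧ r) → ¬a)) = {0, 1, 2, 3, 4, 6, 7}
5 ∉ Sat(AF ((a ∧ r) → ¬a)) = {0, 1, 2, 3, 4, 6, 7}, so the formula does not hold at 5.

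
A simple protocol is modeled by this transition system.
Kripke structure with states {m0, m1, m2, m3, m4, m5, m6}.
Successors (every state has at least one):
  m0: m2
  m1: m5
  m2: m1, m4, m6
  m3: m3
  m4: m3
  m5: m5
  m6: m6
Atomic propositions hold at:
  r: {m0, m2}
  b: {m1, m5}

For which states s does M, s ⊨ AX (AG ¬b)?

Sat(¬b) = {m0, m2, m3, m4, m6}
AG ¬b: greatest fixpoint, start Z0 = {m0, m2, m3, m4, m6}, keep only states in Sat with every successor in Z. Z1 = {m0, m3, m4, m6}; Z2 = {m3, m4, m6}; fixed.
Sat(AG ¬b) = {m3, m4, m6}
Sat(AX (AG ¬b)) = {s : every successor in {m3, m4, m6}} = {m3, m4, m6}

{m3, m4, m6}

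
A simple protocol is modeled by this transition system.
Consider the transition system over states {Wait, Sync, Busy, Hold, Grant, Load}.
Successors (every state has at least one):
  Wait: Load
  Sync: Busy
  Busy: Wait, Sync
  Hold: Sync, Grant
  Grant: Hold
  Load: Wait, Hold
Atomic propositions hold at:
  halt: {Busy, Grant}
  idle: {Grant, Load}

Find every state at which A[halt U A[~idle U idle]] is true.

{Wait, Grant, Load}

Sat(~idle) = {Wait, Sync, Busy, Hold}
A[~idle U idle]: least fixpoint, start Z0 = Sat(idle) = {Grant, Load}, add states in Sat(~idle) with every successor in Z. Z1 = {Wait, Grant, Load}; fixed.
Sat(A[~idle U idle]) = {Wait, Grant, Load}
A[halt U A[~idle U idle]]: least fixpoint, start Z0 = Sat(A[~idle U idle]) = {Wait, Grant, Load}, add states in Sat(halt) with every successor in Z. Already a fixed point.
Sat(A[halt U A[~idle U idle]]) = {Wait, Grant, Load}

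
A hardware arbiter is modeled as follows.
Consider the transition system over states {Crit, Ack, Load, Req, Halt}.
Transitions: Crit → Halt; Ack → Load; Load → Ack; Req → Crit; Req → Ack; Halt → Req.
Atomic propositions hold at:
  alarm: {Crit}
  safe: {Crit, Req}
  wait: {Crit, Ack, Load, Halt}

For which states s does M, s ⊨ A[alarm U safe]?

{Crit, Req}

A[alarm U safe]: least fixpoint, start Z0 = Sat(safe) = {Crit, Req}, add states in Sat(alarm) with every successor in Z. Already a fixed point.
Sat(A[alarm U safe]) = {Crit, Req}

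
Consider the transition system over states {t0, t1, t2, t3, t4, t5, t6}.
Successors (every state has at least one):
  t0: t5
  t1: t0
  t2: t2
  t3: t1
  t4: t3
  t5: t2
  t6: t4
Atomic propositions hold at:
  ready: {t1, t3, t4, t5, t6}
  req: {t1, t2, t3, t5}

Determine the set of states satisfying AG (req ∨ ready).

{t2, t5}

Sat(req ∨ ready) = {t1, t2, t3, t4, t5, t6}
AG (req ∨ ready): greatest fixpoint, start Z0 = {t1, t2, t3, t4, t5, t6}, keep only states in Sat with every successor in Z. Z1 = {t2, t3, t4, t5, t6}; Z2 = {t2, t4, t5, t6}; Z3 = {t2, t5, t6}; Z4 = {t2, t5}; fixed.
Sat(AG (req ∨ ready)) = {t2, t5}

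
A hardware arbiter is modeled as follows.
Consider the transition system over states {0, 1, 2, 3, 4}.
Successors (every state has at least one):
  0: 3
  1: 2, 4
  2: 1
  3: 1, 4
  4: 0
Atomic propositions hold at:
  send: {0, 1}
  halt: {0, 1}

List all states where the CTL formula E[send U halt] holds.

E[send U halt]: least fixpoint, start Z0 = Sat(halt) = {0, 1}, add states in Sat(send) with some successor in Z. Already a fixed point.
Sat(E[send U halt]) = {0, 1}

{0, 1}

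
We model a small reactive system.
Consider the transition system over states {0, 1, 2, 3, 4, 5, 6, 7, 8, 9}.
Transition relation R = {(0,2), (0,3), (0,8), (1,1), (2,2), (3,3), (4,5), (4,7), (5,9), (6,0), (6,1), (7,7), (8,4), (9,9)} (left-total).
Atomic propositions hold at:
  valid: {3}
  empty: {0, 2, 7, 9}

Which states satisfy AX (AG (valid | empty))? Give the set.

Sat(valid | empty) = {0, 2, 3, 7, 9}
AG (valid | empty): greatest fixpoint, start Z0 = {0, 2, 3, 7, 9}, keep only states in Sat with every successor in Z. Z1 = {2, 3, 7, 9}; fixed.
Sat(AG (valid | empty)) = {2, 3, 7, 9}
Sat(AX (AG (valid | empty))) = {s : every successor in {2, 3, 7, 9}} = {2, 3, 5, 7, 9}

{2, 3, 5, 7, 9}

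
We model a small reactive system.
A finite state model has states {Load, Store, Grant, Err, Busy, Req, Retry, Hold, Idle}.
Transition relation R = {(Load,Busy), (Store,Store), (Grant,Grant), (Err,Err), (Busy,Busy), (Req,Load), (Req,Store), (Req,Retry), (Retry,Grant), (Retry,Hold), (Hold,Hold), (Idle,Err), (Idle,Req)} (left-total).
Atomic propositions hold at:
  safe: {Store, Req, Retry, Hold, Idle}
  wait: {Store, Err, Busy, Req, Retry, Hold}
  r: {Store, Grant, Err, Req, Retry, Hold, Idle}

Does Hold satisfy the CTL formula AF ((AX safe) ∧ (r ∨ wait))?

Sat(AX safe) = {s : every successor in {Store, Req, Retry, Hold, Idle}} = {Store, Hold}
Sat(r ∨ wait) = {Store, Grant, Err, Busy, Req, Retry, Hold, Idle}
Sat((AX safe) ∧ (r ∨ wait)) = {Store, Hold}
AF ((AX safe) ∧ (r ∨ wait)): least fixpoint, start Z0 = {Store, Hold}, add states with every successor in Z. Already a fixed point.
Sat(AF ((AX safe) ∧ (r ∨ wait))) = {Store, Hold}
Hold ∈ Sat(AF ((AX safe) ∧ (r ∨ wait))) = {Store, Hold}, so the formula holds at Hold.

Yes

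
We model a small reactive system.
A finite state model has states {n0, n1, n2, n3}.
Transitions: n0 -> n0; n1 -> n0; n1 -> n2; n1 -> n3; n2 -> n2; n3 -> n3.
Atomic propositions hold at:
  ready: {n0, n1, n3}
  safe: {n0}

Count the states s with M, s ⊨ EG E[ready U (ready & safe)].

Sat(ready & safe) = {n0}
E[ready U (ready & safe)]: least fixpoint, start Z0 = Sat((ready & safe)) = {n0}, add states in Sat(ready) with some successor in Z. Z1 = {n0, n1}; fixed.
Sat(E[ready U (ready & safe)]) = {n0, n1}
EG E[ready U (ready & safe)]: greatest fixpoint, start Z0 = {n0, n1}, keep only states in Sat with some successor in Z. Already a fixed point.
Sat(EG E[ready U (ready & safe)]) = {n0, n1}
|Sat(EG E[ready U (ready & safe)])| = |{n0, n1}| = 2.

2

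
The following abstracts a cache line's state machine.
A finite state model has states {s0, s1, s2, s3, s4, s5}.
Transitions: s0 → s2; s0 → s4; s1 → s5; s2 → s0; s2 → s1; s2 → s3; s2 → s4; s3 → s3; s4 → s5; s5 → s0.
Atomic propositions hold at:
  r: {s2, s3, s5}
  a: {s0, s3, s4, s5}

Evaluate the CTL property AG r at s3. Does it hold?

Yes

AG r: greatest fixpoint, start Z0 = {s2, s3, s5}, keep only states in Sat with every successor in Z. Z1 = {s3}; fixed.
Sat(AG r) = {s3}
s3 ∈ Sat(AG r) = {s3}, so the formula holds at s3.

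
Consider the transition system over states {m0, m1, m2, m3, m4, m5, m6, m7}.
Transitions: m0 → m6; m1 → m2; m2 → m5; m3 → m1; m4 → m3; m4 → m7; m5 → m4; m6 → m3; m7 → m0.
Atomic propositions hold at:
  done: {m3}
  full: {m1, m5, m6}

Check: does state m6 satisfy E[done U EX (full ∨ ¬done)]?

Sat(¬done) = {m0, m1, m2, m4, m5, m6, m7}
Sat(full ∨ ¬done) = {m0, m1, m2, m4, m5, m6, m7}
Sat(EX (full ∨ ¬done)) = {s : some successor in {m0, m1, m2, m4, m5, m6, m7}} = {m0, m1, m2, m3, m4, m5, m7}
E[done U EX (full ∨ ¬done)]: least fixpoint, start Z0 = Sat(EX (full ∨ ¬done)) = {m0, m1, m2, m3, m4, m5, m7}, add states in Sat(done) with some successor in Z. Already a fixed point.
Sat(E[done U EX (full ∨ ¬done)]) = {m0, m1, m2, m3, m4, m5, m7}
m6 ∉ Sat(E[done U EX (full ∨ ¬done)]) = {m0, m1, m2, m3, m4, m5, m7}, so the formula does not hold at m6.

No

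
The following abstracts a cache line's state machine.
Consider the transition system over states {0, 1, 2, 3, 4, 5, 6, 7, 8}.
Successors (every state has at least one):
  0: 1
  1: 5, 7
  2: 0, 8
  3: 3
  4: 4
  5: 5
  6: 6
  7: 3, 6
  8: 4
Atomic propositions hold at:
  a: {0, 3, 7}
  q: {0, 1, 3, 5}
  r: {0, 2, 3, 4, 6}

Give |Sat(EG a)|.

EG a: greatest fixpoint, start Z0 = {0, 3, 7}, keep only states in Sat with some successor in Z. Z1 = {3, 7}; fixed.
Sat(EG a) = {3, 7}
|Sat(EG a)| = |{3, 7}| = 2.

2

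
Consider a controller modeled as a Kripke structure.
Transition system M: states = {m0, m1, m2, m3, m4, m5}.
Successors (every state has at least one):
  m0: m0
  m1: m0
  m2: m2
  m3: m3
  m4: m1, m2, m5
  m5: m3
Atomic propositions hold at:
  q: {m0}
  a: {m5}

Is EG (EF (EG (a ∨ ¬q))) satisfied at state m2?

Sat(¬q) = {m1, m2, m3, m4, m5}
Sat(a ∨ ¬q) = {m1, m2, m3, m4, m5}
EG (a ∨ ¬q): greatest fixpoint, start Z0 = {m1, m2, m3, m4, m5}, keep only states in Sat with some successor in Z. Z1 = {m2, m3, m4, m5}; fixed.
Sat(EG (a ∨ ¬q)) = {m2, m3, m4, m5}
EF (EG (a ∨ ¬q)): least fixpoint, start Z0 = {m2, m3, m4, m5}, add states with some successor in Z. Already a fixed point.
Sat(EF (EG (a ∨ ¬q))) = {m2, m3, m4, m5}
EG (EF (EG (a ∨ ¬q))): greatest fixpoint, start Z0 = {m2, m3, m4, m5}, keep only states in Sat with some successor in Z. Already a fixed point.
Sat(EG (EF (EG (a ∨ ¬q)))) = {m2, m3, m4, m5}
m2 ∈ Sat(EG (EF (EG (a ∨ ¬q)))) = {m2, m3, m4, m5}, so the formula holds at m2.

Yes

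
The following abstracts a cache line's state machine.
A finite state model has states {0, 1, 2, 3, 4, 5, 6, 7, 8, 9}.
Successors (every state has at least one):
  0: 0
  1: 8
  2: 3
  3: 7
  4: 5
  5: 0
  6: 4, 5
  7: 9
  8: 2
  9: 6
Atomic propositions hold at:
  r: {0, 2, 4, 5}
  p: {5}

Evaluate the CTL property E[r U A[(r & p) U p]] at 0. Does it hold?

No

Sat(r & p) = {5}
A[(r & p) U p]: least fixpoint, start Z0 = Sat(p) = {5}, add states in Sat(r & p) with every successor in Z. Already a fixed point.
Sat(A[(r & p) U p]) = {5}
E[r U A[(r & p) U p]]: least fixpoint, start Z0 = Sat(A[(r & p) U p]) = {5}, add states in Sat(r) with some successor in Z. Z1 = {4, 5}; fixed.
Sat(E[r U A[(r & p) U p]]) = {4, 5}
0 ∉ Sat(E[r U A[(r & p) U p]]) = {4, 5}, so the formula does not hold at 0.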